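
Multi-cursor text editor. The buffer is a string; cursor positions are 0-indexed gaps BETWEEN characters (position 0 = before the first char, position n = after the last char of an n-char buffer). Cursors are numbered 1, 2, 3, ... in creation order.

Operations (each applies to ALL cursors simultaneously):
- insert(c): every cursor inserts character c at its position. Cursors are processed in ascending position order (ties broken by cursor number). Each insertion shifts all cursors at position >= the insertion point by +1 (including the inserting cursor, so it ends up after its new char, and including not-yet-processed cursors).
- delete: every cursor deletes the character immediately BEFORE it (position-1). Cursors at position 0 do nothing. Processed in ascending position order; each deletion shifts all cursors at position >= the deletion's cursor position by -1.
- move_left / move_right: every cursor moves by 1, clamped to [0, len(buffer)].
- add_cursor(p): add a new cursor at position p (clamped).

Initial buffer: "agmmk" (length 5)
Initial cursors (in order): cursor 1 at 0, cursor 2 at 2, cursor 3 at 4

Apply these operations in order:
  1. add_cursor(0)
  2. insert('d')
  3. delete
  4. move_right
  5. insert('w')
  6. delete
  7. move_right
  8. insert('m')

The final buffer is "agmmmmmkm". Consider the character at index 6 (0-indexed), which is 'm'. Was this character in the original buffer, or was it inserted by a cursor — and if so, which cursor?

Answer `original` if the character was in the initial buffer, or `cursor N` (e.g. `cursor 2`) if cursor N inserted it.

Answer: cursor 2

Derivation:
After op 1 (add_cursor(0)): buffer="agmmk" (len 5), cursors c1@0 c4@0 c2@2 c3@4, authorship .....
After op 2 (insert('d')): buffer="ddagdmmdk" (len 9), cursors c1@2 c4@2 c2@5 c3@8, authorship 14..2..3.
After op 3 (delete): buffer="agmmk" (len 5), cursors c1@0 c4@0 c2@2 c3@4, authorship .....
After op 4 (move_right): buffer="agmmk" (len 5), cursors c1@1 c4@1 c2@3 c3@5, authorship .....
After op 5 (insert('w')): buffer="awwgmwmkw" (len 9), cursors c1@3 c4@3 c2@6 c3@9, authorship .14..2..3
After op 6 (delete): buffer="agmmk" (len 5), cursors c1@1 c4@1 c2@3 c3@5, authorship .....
After op 7 (move_right): buffer="agmmk" (len 5), cursors c1@2 c4@2 c2@4 c3@5, authorship .....
After op 8 (insert('m')): buffer="agmmmmmkm" (len 9), cursors c1@4 c4@4 c2@7 c3@9, authorship ..14..2.3
Authorship (.=original, N=cursor N): . . 1 4 . . 2 . 3
Index 6: author = 2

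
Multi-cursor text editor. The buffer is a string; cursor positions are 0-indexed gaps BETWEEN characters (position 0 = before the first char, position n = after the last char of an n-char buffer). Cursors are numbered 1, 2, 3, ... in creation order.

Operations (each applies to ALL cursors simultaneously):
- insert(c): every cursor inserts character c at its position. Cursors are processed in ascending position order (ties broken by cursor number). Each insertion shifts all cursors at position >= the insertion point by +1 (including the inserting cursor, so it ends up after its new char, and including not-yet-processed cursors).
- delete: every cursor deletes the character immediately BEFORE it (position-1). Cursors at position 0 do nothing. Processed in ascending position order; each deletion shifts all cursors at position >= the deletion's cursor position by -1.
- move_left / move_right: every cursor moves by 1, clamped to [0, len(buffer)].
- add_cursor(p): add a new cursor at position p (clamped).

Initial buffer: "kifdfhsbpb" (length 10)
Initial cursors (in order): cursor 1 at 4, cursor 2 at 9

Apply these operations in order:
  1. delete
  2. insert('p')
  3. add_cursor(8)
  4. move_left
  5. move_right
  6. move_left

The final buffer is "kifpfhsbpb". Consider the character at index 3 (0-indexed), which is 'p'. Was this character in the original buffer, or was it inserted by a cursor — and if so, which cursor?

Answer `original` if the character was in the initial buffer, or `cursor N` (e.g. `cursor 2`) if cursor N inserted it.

Answer: cursor 1

Derivation:
After op 1 (delete): buffer="kiffhsbb" (len 8), cursors c1@3 c2@7, authorship ........
After op 2 (insert('p')): buffer="kifpfhsbpb" (len 10), cursors c1@4 c2@9, authorship ...1....2.
After op 3 (add_cursor(8)): buffer="kifpfhsbpb" (len 10), cursors c1@4 c3@8 c2@9, authorship ...1....2.
After op 4 (move_left): buffer="kifpfhsbpb" (len 10), cursors c1@3 c3@7 c2@8, authorship ...1....2.
After op 5 (move_right): buffer="kifpfhsbpb" (len 10), cursors c1@4 c3@8 c2@9, authorship ...1....2.
After op 6 (move_left): buffer="kifpfhsbpb" (len 10), cursors c1@3 c3@7 c2@8, authorship ...1....2.
Authorship (.=original, N=cursor N): . . . 1 . . . . 2 .
Index 3: author = 1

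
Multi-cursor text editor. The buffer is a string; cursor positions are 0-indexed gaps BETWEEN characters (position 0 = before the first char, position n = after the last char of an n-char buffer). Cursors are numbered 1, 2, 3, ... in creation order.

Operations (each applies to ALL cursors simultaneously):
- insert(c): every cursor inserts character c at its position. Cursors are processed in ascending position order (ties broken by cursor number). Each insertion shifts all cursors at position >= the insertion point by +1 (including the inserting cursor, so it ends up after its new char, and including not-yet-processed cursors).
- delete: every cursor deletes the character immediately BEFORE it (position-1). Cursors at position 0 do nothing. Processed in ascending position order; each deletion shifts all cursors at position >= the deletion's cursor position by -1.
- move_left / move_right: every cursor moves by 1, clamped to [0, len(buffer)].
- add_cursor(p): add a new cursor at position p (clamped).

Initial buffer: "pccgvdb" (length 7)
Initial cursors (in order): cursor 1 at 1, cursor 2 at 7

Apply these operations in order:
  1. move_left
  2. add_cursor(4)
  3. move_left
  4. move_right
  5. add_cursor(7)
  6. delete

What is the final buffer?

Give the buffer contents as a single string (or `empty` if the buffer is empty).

Answer: ccv

Derivation:
After op 1 (move_left): buffer="pccgvdb" (len 7), cursors c1@0 c2@6, authorship .......
After op 2 (add_cursor(4)): buffer="pccgvdb" (len 7), cursors c1@0 c3@4 c2@6, authorship .......
After op 3 (move_left): buffer="pccgvdb" (len 7), cursors c1@0 c3@3 c2@5, authorship .......
After op 4 (move_right): buffer="pccgvdb" (len 7), cursors c1@1 c3@4 c2@6, authorship .......
After op 5 (add_cursor(7)): buffer="pccgvdb" (len 7), cursors c1@1 c3@4 c2@6 c4@7, authorship .......
After op 6 (delete): buffer="ccv" (len 3), cursors c1@0 c3@2 c2@3 c4@3, authorship ...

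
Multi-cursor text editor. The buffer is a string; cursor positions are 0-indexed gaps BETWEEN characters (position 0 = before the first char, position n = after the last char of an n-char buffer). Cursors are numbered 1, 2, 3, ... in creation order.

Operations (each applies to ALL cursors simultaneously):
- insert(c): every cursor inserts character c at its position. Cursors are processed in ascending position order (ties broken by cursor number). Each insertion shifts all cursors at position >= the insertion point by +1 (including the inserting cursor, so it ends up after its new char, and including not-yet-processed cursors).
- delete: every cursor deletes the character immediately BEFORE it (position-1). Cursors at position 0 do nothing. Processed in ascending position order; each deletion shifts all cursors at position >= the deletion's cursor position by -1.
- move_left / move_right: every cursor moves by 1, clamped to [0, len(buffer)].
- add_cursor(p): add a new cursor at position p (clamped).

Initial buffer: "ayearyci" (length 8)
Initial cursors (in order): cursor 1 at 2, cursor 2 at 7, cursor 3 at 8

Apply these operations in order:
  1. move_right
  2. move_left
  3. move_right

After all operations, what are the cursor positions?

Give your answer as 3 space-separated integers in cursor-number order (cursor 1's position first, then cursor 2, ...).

After op 1 (move_right): buffer="ayearyci" (len 8), cursors c1@3 c2@8 c3@8, authorship ........
After op 2 (move_left): buffer="ayearyci" (len 8), cursors c1@2 c2@7 c3@7, authorship ........
After op 3 (move_right): buffer="ayearyci" (len 8), cursors c1@3 c2@8 c3@8, authorship ........

Answer: 3 8 8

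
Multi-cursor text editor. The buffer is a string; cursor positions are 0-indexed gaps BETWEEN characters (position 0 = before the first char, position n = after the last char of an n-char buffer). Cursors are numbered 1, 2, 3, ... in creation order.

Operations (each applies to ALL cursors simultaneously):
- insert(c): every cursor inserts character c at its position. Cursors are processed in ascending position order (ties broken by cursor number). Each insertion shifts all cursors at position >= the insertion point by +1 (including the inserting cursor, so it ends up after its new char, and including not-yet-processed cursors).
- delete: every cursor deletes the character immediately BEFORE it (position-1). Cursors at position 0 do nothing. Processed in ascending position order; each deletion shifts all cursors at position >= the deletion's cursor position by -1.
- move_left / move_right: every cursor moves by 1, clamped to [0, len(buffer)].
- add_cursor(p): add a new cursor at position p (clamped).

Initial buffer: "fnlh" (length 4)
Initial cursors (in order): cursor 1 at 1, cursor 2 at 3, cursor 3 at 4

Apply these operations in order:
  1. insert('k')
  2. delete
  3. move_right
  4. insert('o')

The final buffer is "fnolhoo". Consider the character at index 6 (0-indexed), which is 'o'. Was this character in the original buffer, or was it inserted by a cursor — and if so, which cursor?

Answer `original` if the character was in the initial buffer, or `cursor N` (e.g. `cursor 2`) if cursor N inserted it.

Answer: cursor 3

Derivation:
After op 1 (insert('k')): buffer="fknlkhk" (len 7), cursors c1@2 c2@5 c3@7, authorship .1..2.3
After op 2 (delete): buffer="fnlh" (len 4), cursors c1@1 c2@3 c3@4, authorship ....
After op 3 (move_right): buffer="fnlh" (len 4), cursors c1@2 c2@4 c3@4, authorship ....
After op 4 (insert('o')): buffer="fnolhoo" (len 7), cursors c1@3 c2@7 c3@7, authorship ..1..23
Authorship (.=original, N=cursor N): . . 1 . . 2 3
Index 6: author = 3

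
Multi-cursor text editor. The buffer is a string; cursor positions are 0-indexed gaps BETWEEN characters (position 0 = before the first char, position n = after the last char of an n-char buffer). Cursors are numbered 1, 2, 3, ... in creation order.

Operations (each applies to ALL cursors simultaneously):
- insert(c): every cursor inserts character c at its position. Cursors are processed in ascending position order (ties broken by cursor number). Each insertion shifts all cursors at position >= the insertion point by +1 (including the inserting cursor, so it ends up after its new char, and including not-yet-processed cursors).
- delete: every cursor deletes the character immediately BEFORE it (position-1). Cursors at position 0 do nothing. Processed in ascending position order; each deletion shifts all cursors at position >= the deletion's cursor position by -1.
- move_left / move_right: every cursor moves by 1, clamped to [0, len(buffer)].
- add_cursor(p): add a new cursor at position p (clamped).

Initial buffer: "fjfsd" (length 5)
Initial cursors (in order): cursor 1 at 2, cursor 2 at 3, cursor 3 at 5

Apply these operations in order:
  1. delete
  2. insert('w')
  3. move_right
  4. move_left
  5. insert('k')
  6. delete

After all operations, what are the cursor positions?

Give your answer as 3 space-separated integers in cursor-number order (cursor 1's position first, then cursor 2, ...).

After op 1 (delete): buffer="fs" (len 2), cursors c1@1 c2@1 c3@2, authorship ..
After op 2 (insert('w')): buffer="fwwsw" (len 5), cursors c1@3 c2@3 c3@5, authorship .12.3
After op 3 (move_right): buffer="fwwsw" (len 5), cursors c1@4 c2@4 c3@5, authorship .12.3
After op 4 (move_left): buffer="fwwsw" (len 5), cursors c1@3 c2@3 c3@4, authorship .12.3
After op 5 (insert('k')): buffer="fwwkkskw" (len 8), cursors c1@5 c2@5 c3@7, authorship .1212.33
After op 6 (delete): buffer="fwwsw" (len 5), cursors c1@3 c2@3 c3@4, authorship .12.3

Answer: 3 3 4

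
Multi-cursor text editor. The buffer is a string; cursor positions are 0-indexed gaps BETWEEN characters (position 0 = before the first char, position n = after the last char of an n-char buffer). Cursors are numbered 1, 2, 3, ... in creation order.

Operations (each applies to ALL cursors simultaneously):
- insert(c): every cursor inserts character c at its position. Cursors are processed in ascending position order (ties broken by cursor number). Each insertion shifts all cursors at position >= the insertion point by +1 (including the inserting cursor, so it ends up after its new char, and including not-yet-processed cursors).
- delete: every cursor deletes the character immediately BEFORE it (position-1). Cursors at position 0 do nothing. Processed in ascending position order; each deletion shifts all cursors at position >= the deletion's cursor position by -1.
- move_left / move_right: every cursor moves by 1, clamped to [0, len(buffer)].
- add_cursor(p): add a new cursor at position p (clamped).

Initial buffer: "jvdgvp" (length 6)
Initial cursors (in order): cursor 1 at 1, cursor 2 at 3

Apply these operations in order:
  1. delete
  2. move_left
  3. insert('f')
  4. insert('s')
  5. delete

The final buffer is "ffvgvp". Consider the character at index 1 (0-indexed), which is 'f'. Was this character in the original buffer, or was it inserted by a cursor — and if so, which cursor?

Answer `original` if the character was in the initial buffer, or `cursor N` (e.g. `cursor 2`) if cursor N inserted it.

Answer: cursor 2

Derivation:
After op 1 (delete): buffer="vgvp" (len 4), cursors c1@0 c2@1, authorship ....
After op 2 (move_left): buffer="vgvp" (len 4), cursors c1@0 c2@0, authorship ....
After op 3 (insert('f')): buffer="ffvgvp" (len 6), cursors c1@2 c2@2, authorship 12....
After op 4 (insert('s')): buffer="ffssvgvp" (len 8), cursors c1@4 c2@4, authorship 1212....
After op 5 (delete): buffer="ffvgvp" (len 6), cursors c1@2 c2@2, authorship 12....
Authorship (.=original, N=cursor N): 1 2 . . . .
Index 1: author = 2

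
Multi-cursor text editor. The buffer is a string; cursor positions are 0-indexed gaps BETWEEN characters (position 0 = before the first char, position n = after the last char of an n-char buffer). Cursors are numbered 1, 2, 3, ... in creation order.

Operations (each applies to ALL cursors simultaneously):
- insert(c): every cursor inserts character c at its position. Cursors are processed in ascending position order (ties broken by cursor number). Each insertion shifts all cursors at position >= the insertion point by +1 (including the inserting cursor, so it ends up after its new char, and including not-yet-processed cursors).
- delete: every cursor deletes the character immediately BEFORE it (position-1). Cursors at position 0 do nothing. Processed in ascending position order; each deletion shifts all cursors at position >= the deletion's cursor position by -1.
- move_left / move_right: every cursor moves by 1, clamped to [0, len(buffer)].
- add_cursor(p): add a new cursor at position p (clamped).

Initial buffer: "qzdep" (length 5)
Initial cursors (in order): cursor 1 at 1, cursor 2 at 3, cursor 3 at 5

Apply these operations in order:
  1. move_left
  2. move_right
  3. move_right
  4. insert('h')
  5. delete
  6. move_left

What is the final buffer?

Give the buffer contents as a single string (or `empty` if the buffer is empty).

Answer: qzdep

Derivation:
After op 1 (move_left): buffer="qzdep" (len 5), cursors c1@0 c2@2 c3@4, authorship .....
After op 2 (move_right): buffer="qzdep" (len 5), cursors c1@1 c2@3 c3@5, authorship .....
After op 3 (move_right): buffer="qzdep" (len 5), cursors c1@2 c2@4 c3@5, authorship .....
After op 4 (insert('h')): buffer="qzhdehph" (len 8), cursors c1@3 c2@6 c3@8, authorship ..1..2.3
After op 5 (delete): buffer="qzdep" (len 5), cursors c1@2 c2@4 c3@5, authorship .....
After op 6 (move_left): buffer="qzdep" (len 5), cursors c1@1 c2@3 c3@4, authorship .....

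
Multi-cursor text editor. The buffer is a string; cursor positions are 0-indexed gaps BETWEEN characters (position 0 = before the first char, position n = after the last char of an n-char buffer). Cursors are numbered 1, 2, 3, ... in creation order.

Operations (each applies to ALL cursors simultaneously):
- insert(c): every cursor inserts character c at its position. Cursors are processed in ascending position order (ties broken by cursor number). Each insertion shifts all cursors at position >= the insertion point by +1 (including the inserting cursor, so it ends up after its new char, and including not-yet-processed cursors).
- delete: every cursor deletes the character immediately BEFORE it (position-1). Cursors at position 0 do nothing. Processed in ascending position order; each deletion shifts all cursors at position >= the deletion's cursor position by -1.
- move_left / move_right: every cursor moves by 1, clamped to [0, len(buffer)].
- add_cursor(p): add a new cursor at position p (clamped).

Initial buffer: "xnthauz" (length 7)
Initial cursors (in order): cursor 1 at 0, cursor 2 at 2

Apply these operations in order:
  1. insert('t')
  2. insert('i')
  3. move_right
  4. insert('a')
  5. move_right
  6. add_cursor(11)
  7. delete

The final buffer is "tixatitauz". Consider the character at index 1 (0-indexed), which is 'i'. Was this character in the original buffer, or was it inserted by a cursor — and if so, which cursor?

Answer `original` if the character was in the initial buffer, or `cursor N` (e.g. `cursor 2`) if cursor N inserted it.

Answer: cursor 1

Derivation:
After op 1 (insert('t')): buffer="txntthauz" (len 9), cursors c1@1 c2@4, authorship 1..2.....
After op 2 (insert('i')): buffer="tixntithauz" (len 11), cursors c1@2 c2@6, authorship 11..22.....
After op 3 (move_right): buffer="tixntithauz" (len 11), cursors c1@3 c2@7, authorship 11..22.....
After op 4 (insert('a')): buffer="tixantitahauz" (len 13), cursors c1@4 c2@9, authorship 11.1.22.2....
After op 5 (move_right): buffer="tixantitahauz" (len 13), cursors c1@5 c2@10, authorship 11.1.22.2....
After op 6 (add_cursor(11)): buffer="tixantitahauz" (len 13), cursors c1@5 c2@10 c3@11, authorship 11.1.22.2....
After op 7 (delete): buffer="tixatitauz" (len 10), cursors c1@4 c2@8 c3@8, authorship 11.122.2..
Authorship (.=original, N=cursor N): 1 1 . 1 2 2 . 2 . .
Index 1: author = 1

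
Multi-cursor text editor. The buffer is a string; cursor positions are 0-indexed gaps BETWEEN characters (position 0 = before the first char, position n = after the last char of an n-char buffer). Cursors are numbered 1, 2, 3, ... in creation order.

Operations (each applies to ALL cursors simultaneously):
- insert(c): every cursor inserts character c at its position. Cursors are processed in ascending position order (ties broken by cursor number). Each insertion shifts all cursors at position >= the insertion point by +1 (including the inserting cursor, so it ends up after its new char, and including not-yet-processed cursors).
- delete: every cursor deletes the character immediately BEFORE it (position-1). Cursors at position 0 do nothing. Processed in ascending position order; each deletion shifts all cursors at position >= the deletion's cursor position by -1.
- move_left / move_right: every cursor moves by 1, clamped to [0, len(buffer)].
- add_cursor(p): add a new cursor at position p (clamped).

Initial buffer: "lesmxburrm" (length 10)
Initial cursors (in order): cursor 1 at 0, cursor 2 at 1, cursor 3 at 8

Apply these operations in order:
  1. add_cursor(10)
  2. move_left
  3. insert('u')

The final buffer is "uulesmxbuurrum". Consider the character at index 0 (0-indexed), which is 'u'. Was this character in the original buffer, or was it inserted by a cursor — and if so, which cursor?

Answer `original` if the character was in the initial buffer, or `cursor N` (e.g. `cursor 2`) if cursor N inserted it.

After op 1 (add_cursor(10)): buffer="lesmxburrm" (len 10), cursors c1@0 c2@1 c3@8 c4@10, authorship ..........
After op 2 (move_left): buffer="lesmxburrm" (len 10), cursors c1@0 c2@0 c3@7 c4@9, authorship ..........
After op 3 (insert('u')): buffer="uulesmxbuurrum" (len 14), cursors c1@2 c2@2 c3@10 c4@13, authorship 12.......3..4.
Authorship (.=original, N=cursor N): 1 2 . . . . . . . 3 . . 4 .
Index 0: author = 1

Answer: cursor 1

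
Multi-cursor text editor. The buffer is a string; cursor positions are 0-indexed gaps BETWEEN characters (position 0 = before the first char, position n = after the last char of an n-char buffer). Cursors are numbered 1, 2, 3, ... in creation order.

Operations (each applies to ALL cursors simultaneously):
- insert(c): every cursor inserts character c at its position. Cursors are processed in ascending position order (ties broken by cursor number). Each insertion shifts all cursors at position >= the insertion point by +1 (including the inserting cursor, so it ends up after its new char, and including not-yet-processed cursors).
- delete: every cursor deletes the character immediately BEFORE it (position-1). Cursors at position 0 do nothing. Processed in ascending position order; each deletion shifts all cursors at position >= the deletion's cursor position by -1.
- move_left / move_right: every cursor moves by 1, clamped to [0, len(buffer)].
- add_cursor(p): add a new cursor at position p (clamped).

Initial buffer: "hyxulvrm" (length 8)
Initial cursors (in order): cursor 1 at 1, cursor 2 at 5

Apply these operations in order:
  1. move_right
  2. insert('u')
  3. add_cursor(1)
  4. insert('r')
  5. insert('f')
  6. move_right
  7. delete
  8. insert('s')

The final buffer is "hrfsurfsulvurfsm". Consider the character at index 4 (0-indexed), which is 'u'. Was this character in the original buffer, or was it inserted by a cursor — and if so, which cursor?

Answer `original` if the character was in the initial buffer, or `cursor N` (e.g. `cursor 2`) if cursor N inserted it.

After op 1 (move_right): buffer="hyxulvrm" (len 8), cursors c1@2 c2@6, authorship ........
After op 2 (insert('u')): buffer="hyuxulvurm" (len 10), cursors c1@3 c2@8, authorship ..1....2..
After op 3 (add_cursor(1)): buffer="hyuxulvurm" (len 10), cursors c3@1 c1@3 c2@8, authorship ..1....2..
After op 4 (insert('r')): buffer="hryurxulvurrm" (len 13), cursors c3@2 c1@5 c2@11, authorship .3.11....22..
After op 5 (insert('f')): buffer="hrfyurfxulvurfrm" (len 16), cursors c3@3 c1@7 c2@14, authorship .33.111....222..
After op 6 (move_right): buffer="hrfyurfxulvurfrm" (len 16), cursors c3@4 c1@8 c2@15, authorship .33.111....222..
After op 7 (delete): buffer="hrfurfulvurfm" (len 13), cursors c3@3 c1@6 c2@12, authorship .33111...222.
After op 8 (insert('s')): buffer="hrfsurfsulvurfsm" (len 16), cursors c3@4 c1@8 c2@15, authorship .3331111...2222.
Authorship (.=original, N=cursor N): . 3 3 3 1 1 1 1 . . . 2 2 2 2 .
Index 4: author = 1

Answer: cursor 1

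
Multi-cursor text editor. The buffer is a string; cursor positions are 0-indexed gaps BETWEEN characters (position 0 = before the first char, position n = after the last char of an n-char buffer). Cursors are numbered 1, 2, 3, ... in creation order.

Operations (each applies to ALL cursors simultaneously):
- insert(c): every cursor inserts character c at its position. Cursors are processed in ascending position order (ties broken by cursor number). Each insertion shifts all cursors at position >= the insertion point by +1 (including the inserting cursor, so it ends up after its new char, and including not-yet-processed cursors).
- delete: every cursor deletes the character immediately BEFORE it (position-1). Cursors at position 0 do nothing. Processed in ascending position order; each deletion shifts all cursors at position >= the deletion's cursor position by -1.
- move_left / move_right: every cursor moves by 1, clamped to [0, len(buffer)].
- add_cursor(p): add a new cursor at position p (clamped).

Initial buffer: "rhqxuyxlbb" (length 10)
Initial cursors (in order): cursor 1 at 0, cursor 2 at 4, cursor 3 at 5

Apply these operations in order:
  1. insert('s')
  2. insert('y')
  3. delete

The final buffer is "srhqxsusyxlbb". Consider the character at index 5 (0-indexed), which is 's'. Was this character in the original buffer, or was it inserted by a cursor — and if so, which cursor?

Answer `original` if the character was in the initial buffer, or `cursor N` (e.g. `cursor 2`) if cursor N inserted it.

After op 1 (insert('s')): buffer="srhqxsusyxlbb" (len 13), cursors c1@1 c2@6 c3@8, authorship 1....2.3.....
After op 2 (insert('y')): buffer="syrhqxsyusyyxlbb" (len 16), cursors c1@2 c2@8 c3@11, authorship 11....22.33.....
After op 3 (delete): buffer="srhqxsusyxlbb" (len 13), cursors c1@1 c2@6 c3@8, authorship 1....2.3.....
Authorship (.=original, N=cursor N): 1 . . . . 2 . 3 . . . . .
Index 5: author = 2

Answer: cursor 2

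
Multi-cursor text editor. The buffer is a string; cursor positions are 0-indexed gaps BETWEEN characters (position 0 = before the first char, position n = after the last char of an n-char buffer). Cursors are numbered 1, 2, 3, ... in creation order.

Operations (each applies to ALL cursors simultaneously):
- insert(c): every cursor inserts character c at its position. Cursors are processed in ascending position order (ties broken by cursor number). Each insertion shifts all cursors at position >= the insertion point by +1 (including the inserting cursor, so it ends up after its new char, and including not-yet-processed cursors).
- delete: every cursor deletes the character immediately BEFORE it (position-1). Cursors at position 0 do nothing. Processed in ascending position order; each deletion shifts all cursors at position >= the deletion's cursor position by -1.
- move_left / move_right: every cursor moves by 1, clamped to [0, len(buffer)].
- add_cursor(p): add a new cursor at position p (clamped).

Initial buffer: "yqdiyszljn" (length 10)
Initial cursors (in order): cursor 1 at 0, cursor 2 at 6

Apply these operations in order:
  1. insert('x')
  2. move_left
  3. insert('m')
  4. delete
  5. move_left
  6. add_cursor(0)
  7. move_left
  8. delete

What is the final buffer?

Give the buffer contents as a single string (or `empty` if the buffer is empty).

After op 1 (insert('x')): buffer="xyqdiysxzljn" (len 12), cursors c1@1 c2@8, authorship 1......2....
After op 2 (move_left): buffer="xyqdiysxzljn" (len 12), cursors c1@0 c2@7, authorship 1......2....
After op 3 (insert('m')): buffer="mxyqdiysmxzljn" (len 14), cursors c1@1 c2@9, authorship 11......22....
After op 4 (delete): buffer="xyqdiysxzljn" (len 12), cursors c1@0 c2@7, authorship 1......2....
After op 5 (move_left): buffer="xyqdiysxzljn" (len 12), cursors c1@0 c2@6, authorship 1......2....
After op 6 (add_cursor(0)): buffer="xyqdiysxzljn" (len 12), cursors c1@0 c3@0 c2@6, authorship 1......2....
After op 7 (move_left): buffer="xyqdiysxzljn" (len 12), cursors c1@0 c3@0 c2@5, authorship 1......2....
After op 8 (delete): buffer="xyqdysxzljn" (len 11), cursors c1@0 c3@0 c2@4, authorship 1.....2....

Answer: xyqdysxzljn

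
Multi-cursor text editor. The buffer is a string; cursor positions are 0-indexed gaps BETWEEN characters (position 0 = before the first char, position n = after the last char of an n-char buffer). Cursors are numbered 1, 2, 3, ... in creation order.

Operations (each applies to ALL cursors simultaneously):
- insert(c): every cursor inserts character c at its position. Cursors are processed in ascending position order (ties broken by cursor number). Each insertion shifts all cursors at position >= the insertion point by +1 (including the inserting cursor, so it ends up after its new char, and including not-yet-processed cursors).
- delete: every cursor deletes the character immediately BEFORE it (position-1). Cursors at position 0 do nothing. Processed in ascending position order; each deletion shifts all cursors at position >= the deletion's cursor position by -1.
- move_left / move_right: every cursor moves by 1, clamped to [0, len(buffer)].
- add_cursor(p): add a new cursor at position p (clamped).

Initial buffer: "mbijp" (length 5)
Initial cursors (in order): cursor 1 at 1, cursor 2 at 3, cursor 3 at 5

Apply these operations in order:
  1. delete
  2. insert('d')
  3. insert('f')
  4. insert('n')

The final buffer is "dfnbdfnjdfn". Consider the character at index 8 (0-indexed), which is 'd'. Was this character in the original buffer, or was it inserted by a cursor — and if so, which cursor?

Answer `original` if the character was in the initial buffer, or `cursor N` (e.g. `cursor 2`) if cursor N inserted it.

Answer: cursor 3

Derivation:
After op 1 (delete): buffer="bj" (len 2), cursors c1@0 c2@1 c3@2, authorship ..
After op 2 (insert('d')): buffer="dbdjd" (len 5), cursors c1@1 c2@3 c3@5, authorship 1.2.3
After op 3 (insert('f')): buffer="dfbdfjdf" (len 8), cursors c1@2 c2@5 c3@8, authorship 11.22.33
After op 4 (insert('n')): buffer="dfnbdfnjdfn" (len 11), cursors c1@3 c2@7 c3@11, authorship 111.222.333
Authorship (.=original, N=cursor N): 1 1 1 . 2 2 2 . 3 3 3
Index 8: author = 3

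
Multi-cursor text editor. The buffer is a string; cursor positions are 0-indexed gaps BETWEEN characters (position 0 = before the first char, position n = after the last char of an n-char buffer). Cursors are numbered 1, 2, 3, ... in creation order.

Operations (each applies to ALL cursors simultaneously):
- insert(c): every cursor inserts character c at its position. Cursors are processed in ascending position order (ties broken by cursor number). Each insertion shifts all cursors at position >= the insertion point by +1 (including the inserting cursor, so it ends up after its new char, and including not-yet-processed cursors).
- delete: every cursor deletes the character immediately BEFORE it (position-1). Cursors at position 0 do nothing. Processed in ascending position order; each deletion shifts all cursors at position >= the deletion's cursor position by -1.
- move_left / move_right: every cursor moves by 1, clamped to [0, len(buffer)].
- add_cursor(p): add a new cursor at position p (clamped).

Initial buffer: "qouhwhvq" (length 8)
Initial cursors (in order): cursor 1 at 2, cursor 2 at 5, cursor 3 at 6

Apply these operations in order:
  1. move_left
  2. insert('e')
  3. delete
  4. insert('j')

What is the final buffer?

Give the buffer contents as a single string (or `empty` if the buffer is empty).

Answer: qjouhjwjhvq

Derivation:
After op 1 (move_left): buffer="qouhwhvq" (len 8), cursors c1@1 c2@4 c3@5, authorship ........
After op 2 (insert('e')): buffer="qeouhewehvq" (len 11), cursors c1@2 c2@6 c3@8, authorship .1...2.3...
After op 3 (delete): buffer="qouhwhvq" (len 8), cursors c1@1 c2@4 c3@5, authorship ........
After op 4 (insert('j')): buffer="qjouhjwjhvq" (len 11), cursors c1@2 c2@6 c3@8, authorship .1...2.3...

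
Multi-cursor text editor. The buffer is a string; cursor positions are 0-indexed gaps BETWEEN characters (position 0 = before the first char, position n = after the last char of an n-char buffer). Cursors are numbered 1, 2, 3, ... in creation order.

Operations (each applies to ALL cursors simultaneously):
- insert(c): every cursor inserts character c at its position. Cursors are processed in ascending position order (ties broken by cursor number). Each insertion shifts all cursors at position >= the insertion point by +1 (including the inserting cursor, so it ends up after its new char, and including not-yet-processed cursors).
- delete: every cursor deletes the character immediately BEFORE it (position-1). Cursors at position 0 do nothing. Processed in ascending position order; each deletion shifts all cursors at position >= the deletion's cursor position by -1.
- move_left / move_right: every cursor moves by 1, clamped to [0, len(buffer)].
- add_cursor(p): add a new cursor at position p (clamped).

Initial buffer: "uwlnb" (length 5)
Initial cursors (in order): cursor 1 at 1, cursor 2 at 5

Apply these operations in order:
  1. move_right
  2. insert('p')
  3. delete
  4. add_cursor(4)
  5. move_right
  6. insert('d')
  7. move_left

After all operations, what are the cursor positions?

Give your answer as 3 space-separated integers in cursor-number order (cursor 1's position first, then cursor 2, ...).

Answer: 3 7 7

Derivation:
After op 1 (move_right): buffer="uwlnb" (len 5), cursors c1@2 c2@5, authorship .....
After op 2 (insert('p')): buffer="uwplnbp" (len 7), cursors c1@3 c2@7, authorship ..1...2
After op 3 (delete): buffer="uwlnb" (len 5), cursors c1@2 c2@5, authorship .....
After op 4 (add_cursor(4)): buffer="uwlnb" (len 5), cursors c1@2 c3@4 c2@5, authorship .....
After op 5 (move_right): buffer="uwlnb" (len 5), cursors c1@3 c2@5 c3@5, authorship .....
After op 6 (insert('d')): buffer="uwldnbdd" (len 8), cursors c1@4 c2@8 c3@8, authorship ...1..23
After op 7 (move_left): buffer="uwldnbdd" (len 8), cursors c1@3 c2@7 c3@7, authorship ...1..23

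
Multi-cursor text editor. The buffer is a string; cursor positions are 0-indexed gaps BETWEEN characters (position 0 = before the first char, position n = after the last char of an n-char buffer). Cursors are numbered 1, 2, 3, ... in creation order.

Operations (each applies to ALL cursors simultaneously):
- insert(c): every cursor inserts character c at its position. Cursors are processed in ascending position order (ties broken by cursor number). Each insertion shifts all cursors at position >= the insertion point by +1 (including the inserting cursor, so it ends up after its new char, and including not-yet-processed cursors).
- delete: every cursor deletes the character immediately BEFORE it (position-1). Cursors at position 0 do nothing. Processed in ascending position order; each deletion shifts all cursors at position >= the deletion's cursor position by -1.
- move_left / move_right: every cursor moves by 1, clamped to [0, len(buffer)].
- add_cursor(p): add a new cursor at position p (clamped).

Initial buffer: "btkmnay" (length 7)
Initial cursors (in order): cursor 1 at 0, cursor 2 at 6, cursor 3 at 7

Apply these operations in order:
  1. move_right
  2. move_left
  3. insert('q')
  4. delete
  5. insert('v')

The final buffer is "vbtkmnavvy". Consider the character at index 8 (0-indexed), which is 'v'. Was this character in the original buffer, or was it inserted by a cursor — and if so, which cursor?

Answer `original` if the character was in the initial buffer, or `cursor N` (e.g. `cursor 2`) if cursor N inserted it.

Answer: cursor 3

Derivation:
After op 1 (move_right): buffer="btkmnay" (len 7), cursors c1@1 c2@7 c3@7, authorship .......
After op 2 (move_left): buffer="btkmnay" (len 7), cursors c1@0 c2@6 c3@6, authorship .......
After op 3 (insert('q')): buffer="qbtkmnaqqy" (len 10), cursors c1@1 c2@9 c3@9, authorship 1......23.
After op 4 (delete): buffer="btkmnay" (len 7), cursors c1@0 c2@6 c3@6, authorship .......
After op 5 (insert('v')): buffer="vbtkmnavvy" (len 10), cursors c1@1 c2@9 c3@9, authorship 1......23.
Authorship (.=original, N=cursor N): 1 . . . . . . 2 3 .
Index 8: author = 3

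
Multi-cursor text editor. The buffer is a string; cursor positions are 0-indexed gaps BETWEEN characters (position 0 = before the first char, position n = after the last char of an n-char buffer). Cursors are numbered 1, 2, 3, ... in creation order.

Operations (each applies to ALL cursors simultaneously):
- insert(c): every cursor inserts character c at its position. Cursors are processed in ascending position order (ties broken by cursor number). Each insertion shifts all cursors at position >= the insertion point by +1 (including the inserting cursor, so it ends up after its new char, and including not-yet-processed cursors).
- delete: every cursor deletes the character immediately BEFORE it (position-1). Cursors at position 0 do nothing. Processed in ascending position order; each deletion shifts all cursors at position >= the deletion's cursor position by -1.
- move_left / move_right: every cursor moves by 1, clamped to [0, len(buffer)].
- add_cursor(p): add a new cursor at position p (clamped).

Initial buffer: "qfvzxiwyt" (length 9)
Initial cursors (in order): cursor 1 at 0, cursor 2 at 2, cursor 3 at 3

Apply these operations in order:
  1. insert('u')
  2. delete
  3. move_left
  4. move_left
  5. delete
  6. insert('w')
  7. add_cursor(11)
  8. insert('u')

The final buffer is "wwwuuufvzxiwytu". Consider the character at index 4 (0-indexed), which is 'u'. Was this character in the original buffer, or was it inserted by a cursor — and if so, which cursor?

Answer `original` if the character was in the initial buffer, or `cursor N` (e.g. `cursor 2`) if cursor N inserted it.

Answer: cursor 2

Derivation:
After op 1 (insert('u')): buffer="uqfuvuzxiwyt" (len 12), cursors c1@1 c2@4 c3@6, authorship 1..2.3......
After op 2 (delete): buffer="qfvzxiwyt" (len 9), cursors c1@0 c2@2 c3@3, authorship .........
After op 3 (move_left): buffer="qfvzxiwyt" (len 9), cursors c1@0 c2@1 c3@2, authorship .........
After op 4 (move_left): buffer="qfvzxiwyt" (len 9), cursors c1@0 c2@0 c3@1, authorship .........
After op 5 (delete): buffer="fvzxiwyt" (len 8), cursors c1@0 c2@0 c3@0, authorship ........
After op 6 (insert('w')): buffer="wwwfvzxiwyt" (len 11), cursors c1@3 c2@3 c3@3, authorship 123........
After op 7 (add_cursor(11)): buffer="wwwfvzxiwyt" (len 11), cursors c1@3 c2@3 c3@3 c4@11, authorship 123........
After op 8 (insert('u')): buffer="wwwuuufvzxiwytu" (len 15), cursors c1@6 c2@6 c3@6 c4@15, authorship 123123........4
Authorship (.=original, N=cursor N): 1 2 3 1 2 3 . . . . . . . . 4
Index 4: author = 2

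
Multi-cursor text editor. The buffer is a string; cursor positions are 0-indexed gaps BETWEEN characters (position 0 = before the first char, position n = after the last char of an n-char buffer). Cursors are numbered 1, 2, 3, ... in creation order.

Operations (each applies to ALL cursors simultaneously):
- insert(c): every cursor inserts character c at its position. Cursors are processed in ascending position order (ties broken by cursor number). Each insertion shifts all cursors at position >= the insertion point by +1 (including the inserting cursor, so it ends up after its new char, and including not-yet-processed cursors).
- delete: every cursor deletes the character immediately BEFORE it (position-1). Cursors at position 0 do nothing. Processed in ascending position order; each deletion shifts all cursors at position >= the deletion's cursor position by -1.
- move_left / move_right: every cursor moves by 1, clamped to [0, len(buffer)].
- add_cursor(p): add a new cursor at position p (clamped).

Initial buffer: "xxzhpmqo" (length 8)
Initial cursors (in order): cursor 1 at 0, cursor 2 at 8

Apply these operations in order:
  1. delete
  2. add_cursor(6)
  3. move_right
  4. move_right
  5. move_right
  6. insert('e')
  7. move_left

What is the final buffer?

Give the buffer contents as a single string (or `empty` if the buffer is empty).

After op 1 (delete): buffer="xxzhpmq" (len 7), cursors c1@0 c2@7, authorship .......
After op 2 (add_cursor(6)): buffer="xxzhpmq" (len 7), cursors c1@0 c3@6 c2@7, authorship .......
After op 3 (move_right): buffer="xxzhpmq" (len 7), cursors c1@1 c2@7 c3@7, authorship .......
After op 4 (move_right): buffer="xxzhpmq" (len 7), cursors c1@2 c2@7 c3@7, authorship .......
After op 5 (move_right): buffer="xxzhpmq" (len 7), cursors c1@3 c2@7 c3@7, authorship .......
After op 6 (insert('e')): buffer="xxzehpmqee" (len 10), cursors c1@4 c2@10 c3@10, authorship ...1....23
After op 7 (move_left): buffer="xxzehpmqee" (len 10), cursors c1@3 c2@9 c3@9, authorship ...1....23

Answer: xxzehpmqee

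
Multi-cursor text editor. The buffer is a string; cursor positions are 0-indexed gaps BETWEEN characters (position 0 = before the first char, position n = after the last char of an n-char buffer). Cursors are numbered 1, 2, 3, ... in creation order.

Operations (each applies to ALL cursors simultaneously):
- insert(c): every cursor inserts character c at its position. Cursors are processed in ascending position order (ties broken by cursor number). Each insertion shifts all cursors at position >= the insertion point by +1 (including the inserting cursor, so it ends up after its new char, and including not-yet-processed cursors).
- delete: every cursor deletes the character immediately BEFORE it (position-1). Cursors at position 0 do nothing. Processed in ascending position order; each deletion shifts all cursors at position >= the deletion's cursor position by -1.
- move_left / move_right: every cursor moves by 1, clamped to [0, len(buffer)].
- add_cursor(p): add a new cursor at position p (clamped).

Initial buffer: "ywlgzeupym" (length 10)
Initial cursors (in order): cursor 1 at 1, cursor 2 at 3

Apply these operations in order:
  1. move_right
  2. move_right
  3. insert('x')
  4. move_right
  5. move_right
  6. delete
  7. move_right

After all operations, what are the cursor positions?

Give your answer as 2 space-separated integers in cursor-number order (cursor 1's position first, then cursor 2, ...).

After op 1 (move_right): buffer="ywlgzeupym" (len 10), cursors c1@2 c2@4, authorship ..........
After op 2 (move_right): buffer="ywlgzeupym" (len 10), cursors c1@3 c2@5, authorship ..........
After op 3 (insert('x')): buffer="ywlxgzxeupym" (len 12), cursors c1@4 c2@7, authorship ...1..2.....
After op 4 (move_right): buffer="ywlxgzxeupym" (len 12), cursors c1@5 c2@8, authorship ...1..2.....
After op 5 (move_right): buffer="ywlxgzxeupym" (len 12), cursors c1@6 c2@9, authorship ...1..2.....
After op 6 (delete): buffer="ywlxgxepym" (len 10), cursors c1@5 c2@7, authorship ...1.2....
After op 7 (move_right): buffer="ywlxgxepym" (len 10), cursors c1@6 c2@8, authorship ...1.2....

Answer: 6 8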